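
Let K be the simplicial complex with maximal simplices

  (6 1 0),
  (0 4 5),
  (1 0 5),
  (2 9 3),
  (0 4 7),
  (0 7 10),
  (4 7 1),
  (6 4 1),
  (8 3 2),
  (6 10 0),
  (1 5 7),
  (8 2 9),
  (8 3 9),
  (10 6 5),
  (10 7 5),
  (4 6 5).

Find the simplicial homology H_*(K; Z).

H_0 ≅ Z^2,  H_1 ≅ Z/2,  H_2 ≅ Z.

Take the total order 0 < 1 < 2 < 3 < 4 < 5 < 6 < 7 < 8 < 9 < 10 on the vertex set. Then K (dimension 2) consists of the simplices:

  0-simplices (11): [0], [1], [2], [3], [4], [5], [6], [7], [8], [9], [10]
  1-simplices (24): (24 of them)
  2-simplices (16): [0,1,5], [0,1,6], [0,4,5], [0,4,7], [0,6,10], [0,7,10], [1,4,6], [1,4,7], [1,5,7], [2,3,8], [2,3,9], [2,8,9], [3,8,9], [4,5,6], [5,6,10], [5,7,10]

giving chain groups C_0 ≅ Z^11, C_1 ≅ Z^24, C_2 ≅ Z^16.

The boundary map ∂_1: C_1 → C_0 is given by ∂[p,q] = [q] − [p].
This gives a 11×24 integer matrix of rank 9; reducing to Smith normal form yields diagonal entries (1,1,1,1,1,1,1,1,1).

∂_2: C_2 → C_1 acts by ∂[p,q,r] = [q,r] − [p,r] + [p,q]. For instance
  ∂[5,6,10] = [6,10] − [5,10] + [5,6],
  ∂[0,7,10] = [7,10] − [0,10] + [0,7].
As a 24×16 matrix over Z this has rank 15, with invariant factors (1,1,1,1,1,1,1,1,1,1,1,1,1,1,2).

Reading off H_k = ker ∂_k / im ∂_{k+1}:

  H_0: rank C_0 − rank ∂_1 = 11 − 9 = 2, and the invariant factors of ∂_1 are all 1, so H_0 = Z^2.
  H_1: rank ker ∂_1 − rank ∂_2 = (24 − 9) − 15 = 0, and ∂_2 has invariant factor 2 > 1, so H_1 = Z/2.
  H_2: rank ker ∂_2 − rank ∂_3 = (16 − 15) − 0 = 1, and there is no ∂_3, so H_2 = Z.

As a check, the Euler characteristic is 11 − 24 + 16 = 3, which agrees with 2 − 0 + 1 = 3.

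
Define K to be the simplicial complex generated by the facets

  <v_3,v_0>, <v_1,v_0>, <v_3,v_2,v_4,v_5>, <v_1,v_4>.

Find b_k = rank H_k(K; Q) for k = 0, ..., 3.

b_0 = 1, b_1 = 1, b_2 = 0, b_3 = 0.

K has 6 vertices, 9 edges, 4 triangles, 1 3-simplex.
rank ∂_0 = 0, rank ∂_1 = 5 ⇒ b_0 = 6 − 0 − 5 = 1; all invariant factors of ∂_1 are 1 so no torsion. So H_0 ≅ Z.
rank ∂_1 = 5, rank ∂_2 = 3 ⇒ b_1 = 9 − 5 − 3 = 1; all invariant factors of ∂_2 are 1 so no torsion. So H_1 ≅ Z.
rank ∂_2 = 3, rank ∂_3 = 1 ⇒ b_2 = 4 − 3 − 1 = 0; all invariant factors of ∂_3 are 1 so no torsion. So H_2 ≅ 0.
rank ∂_3 = 1, rank ∂_4 = 0 ⇒ b_3 = 1 − 1 − 0 = 0. So H_3 ≅ 0.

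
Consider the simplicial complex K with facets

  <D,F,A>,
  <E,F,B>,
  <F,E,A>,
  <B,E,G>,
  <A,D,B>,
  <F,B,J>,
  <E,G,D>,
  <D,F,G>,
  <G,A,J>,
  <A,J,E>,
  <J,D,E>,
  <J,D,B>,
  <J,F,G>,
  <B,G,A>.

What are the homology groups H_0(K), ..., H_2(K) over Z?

Order the vertices as A < B < D < E < F < G < J. Listing each simplex with vertices in this order, K has dimension 2 with simplices:

  0-simplices (7): A, B, D, E, F, G, J
  1-simplices (21): AB, AD, AE, AF, AG, AJ, BD, BE, BF, BG, BJ, DE, DF, DG, DJ, EF, EG, EJ, FG, FJ, GJ
  2-simplices (14): ABD, ABG, ADF, AEF, AEJ, AGJ, BDJ, BEF, BEG, BFJ, DEG, DEJ, DFG, FGJ

giving chain groups C_0 ≅ Z^7, C_1 ≅ Z^21, C_2 ≅ Z^14.

The boundary map ∂_1: C_1 → C_0 maps an edge to its endpoints' difference, ∂[p,q] = q − p. For instance
  ∂AD = D − A.
The 7×21 boundary matrix has rank 6 and Smith normal form diag(1,1,1,1,1,1).

The boundary map ∂_2: C_2 → C_1 sends each 2-simplex [p,q,r] to [q,r] − [p,r] + [p,q]. For instance
  ∂BFJ = FJ − BJ + BF,
  ∂FGJ = GJ − FJ + FG.
This gives a 21×14 integer matrix of rank 13; reducing to Smith normal form yields diagonal entries (1,1,1,1,1,1,1,1,1,1,1,1,1).

Now H_k = ker ∂_k / im ∂_{k+1}, so:

  H_0: rank C_0 − rank ∂_1 = 7 − 6 = 1, and the invariant factors of ∂_1 are all 1, so H_0 = Z.
  H_1: rank ker ∂_1 − rank ∂_2 = (21 − 6) − 13 = 2, and the invariant factors of ∂_2 are all 1, so H_1 = Z^2.
  H_2: rank ker ∂_2 − rank ∂_3 = (14 − 13) − 0 = 1, and there is no ∂_3, so H_2 = Z.

H_0 ≅ Z,  H_1 ≅ Z^2,  H_2 ≅ Z.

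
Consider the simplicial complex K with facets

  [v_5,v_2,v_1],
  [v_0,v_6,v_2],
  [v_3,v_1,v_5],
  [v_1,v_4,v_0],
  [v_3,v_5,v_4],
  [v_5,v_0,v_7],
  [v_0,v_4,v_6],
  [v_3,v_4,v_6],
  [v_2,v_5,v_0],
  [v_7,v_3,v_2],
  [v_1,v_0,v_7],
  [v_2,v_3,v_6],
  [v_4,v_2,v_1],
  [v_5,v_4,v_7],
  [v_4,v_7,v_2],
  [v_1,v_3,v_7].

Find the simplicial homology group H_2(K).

H_2 ≅ Z.

Fix the vertex order v_0 < v_1 < v_2 < v_3 < v_4 < v_5 < v_6 < v_7 and write every simplex with vertices in increasing order. Then dim K = 2 and the simplices of K are:

  0-simplices (8): [v_0], [v_1], [v_2], [v_3], [v_4], [v_5], [v_6], [v_7]
  1-simplices (24): (24 of them)
  2-simplices (16): (16 of them)

giving chain groups C_0 ≅ Z^8, C_1 ≅ Z^24, C_2 ≅ Z^16.

The boundary map ∂_1: C_1 → C_0 is given by ∂[p,q] = [q] − [p]. For instance
  ∂[v_3,v_6] = [v_6] − [v_3].
As a 8×24 matrix over Z this has rank 7, with invariant factors (1,1,1,1,1,1,1).

∂_2: C_2 → C_1 acts by ∂[p,q,r] = [q,r] − [p,r] + [p,q]. For instance
  ∂[v_4,v_5,v_7] = [v_5,v_7] − [v_4,v_7] + [v_4,v_5],
  ∂[v_0,v_2,v_6] = [v_2,v_6] − [v_0,v_6] + [v_0,v_2].
The 24×16 boundary matrix has rank 15 and Smith normal form diag(1,1,1,1,1,1,1,1,1,1,1,1,1,1,1).

Now H_k = ker ∂_k / im ∂_{k+1}, so:

  H_2: rank ker ∂_2 − rank ∂_3 = (16 − 15) − 0 = 1, and there is no ∂_3, so H_2 = Z.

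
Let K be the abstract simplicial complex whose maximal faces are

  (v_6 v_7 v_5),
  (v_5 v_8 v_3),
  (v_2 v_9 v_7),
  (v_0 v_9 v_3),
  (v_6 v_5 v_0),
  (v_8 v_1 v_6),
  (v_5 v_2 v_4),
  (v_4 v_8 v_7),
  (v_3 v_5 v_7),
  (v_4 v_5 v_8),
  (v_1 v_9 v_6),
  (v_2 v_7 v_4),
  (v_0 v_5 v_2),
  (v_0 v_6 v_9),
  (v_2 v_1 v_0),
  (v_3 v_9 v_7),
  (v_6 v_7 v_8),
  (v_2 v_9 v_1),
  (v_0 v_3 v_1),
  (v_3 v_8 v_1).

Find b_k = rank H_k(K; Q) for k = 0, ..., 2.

b_0 = 1, b_1 = 1, b_2 = 0.

Take the total order v_0 < v_1 < v_2 < v_3 < v_4 < v_5 < v_6 < v_7 < v_8 < v_9 on the vertex set. Then K (dimension 2) consists of the simplices:

  0-simplices (10): [v_0], [v_1], [v_2], [v_3], [v_4], [v_5], [v_6], [v_7], [v_8], [v_9]
  1-simplices (30): (30 of them)
  2-simplices (20): (20 of them)

giving chain groups C_0 ≅ Z^10, C_1 ≅ Z^30, C_2 ≅ Z^20.

∂_1: C_1 → C_0 is given by ∂[p,q] = [q] − [p]. For instance
  ∂[v_3,v_7] = [v_7] − [v_3].
The 10×30 boundary matrix has rank 9 and Smith normal form diag(1,1,1,1,1,1,1,1,1).

∂_2: C_2 → C_1 maps a triangle to the signed sum of its edges. For instance
  ∂[v_1,v_6,v_8] = [v_6,v_8] − [v_1,v_8] + [v_1,v_6],
  ∂[v_0,v_6,v_9] = [v_6,v_9] − [v_0,v_9] + [v_0,v_6].
The resulting 30×20 matrix has rank 20, and its Smith normal form has invariant factors (1,1,1,1,1,1,1,1,1,1,1,1,1,1,1,1,1,1,1,2).

Now H_k = ker ∂_k / im ∂_{k+1}, so:

  H_0: rank C_0 − rank ∂_1 = 10 − 9 = 1, and the invariant factors of ∂_1 are all 1, so H_0 = Z.
  H_1: rank ker ∂_1 − rank ∂_2 = (30 − 9) − 20 = 1, and ∂_2 has invariant factor 2 > 1, so H_1 = Z ⊕ Z/2Z.
  H_2: rank ker ∂_2 − rank ∂_3 = (20 − 20) − 0 = 0, and there is no ∂_3, so H_2 = 0.

As a check, the Euler characteristic is 10 − 30 + 20 = 0, which agrees with 1 − 1 + 0 = 0.

Hence the Betti numbers are b_0 = 1, b_1 = 1, b_2 = 0.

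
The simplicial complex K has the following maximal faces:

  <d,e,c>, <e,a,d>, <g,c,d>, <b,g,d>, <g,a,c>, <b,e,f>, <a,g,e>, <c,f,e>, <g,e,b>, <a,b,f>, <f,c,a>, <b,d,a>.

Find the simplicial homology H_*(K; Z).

Take the total order a < b < c < d < e < f < g on the vertex set. Then K (dimension 2) consists of the simplices:

  0-simplices (7): a, b, c, d, e, f, g
  1-simplices (18): ab, ac, ad, ae, af, ag, bd, be, bf, bg, cd, ce, cf, cg, de, dg, ef, eg
  2-simplices (12): abd, abf, acf, acg, ade, aeg, bdg, bef, beg, cde, cdg, cef

so the chain groups are C_0 ≅ Z^7, C_1 ≅ Z^18, C_2 ≅ Z^12.

∂_1: C_1 → C_0 is given by ∂[p,q] = [q] − [p].
The 7×18 boundary matrix has rank 6 and Smith normal form diag(1,1,1,1,1,1).

∂_2: C_2 → C_1 sends each 2-simplex [p,q,r] to [q,r] − [p,r] + [p,q]. For instance
  ∂cde = de − ce + cd,
  ∂acf = cf − af + ac.
The 18×12 boundary matrix has rank 12 and Smith normal form diag(1,1,1,1,1,1,1,1,1,1,1,2).

From H_k ≅ ker(∂_k) / im(∂_{k+1}) we obtain:

  H_0: rank C_0 − rank ∂_1 = 7 − 6 = 1, and the invariant factors of ∂_1 are all 1, so H_0 ≅ Z.
  H_1: rank ker ∂_1 − rank ∂_2 = (18 − 6) − 12 = 0, and ∂_2 has invariant factor 2 > 1, so H_1 ≅ Z_2.
  H_2: rank ker ∂_2 − rank ∂_3 = (12 − 12) − 0 = 0, and there is no ∂_3, so H_2 ≅ 0.

(K is a triangulation of the real projective plane RP^2.)

H_0 = Z,  H_1 = Z_2,  H_2 = 0.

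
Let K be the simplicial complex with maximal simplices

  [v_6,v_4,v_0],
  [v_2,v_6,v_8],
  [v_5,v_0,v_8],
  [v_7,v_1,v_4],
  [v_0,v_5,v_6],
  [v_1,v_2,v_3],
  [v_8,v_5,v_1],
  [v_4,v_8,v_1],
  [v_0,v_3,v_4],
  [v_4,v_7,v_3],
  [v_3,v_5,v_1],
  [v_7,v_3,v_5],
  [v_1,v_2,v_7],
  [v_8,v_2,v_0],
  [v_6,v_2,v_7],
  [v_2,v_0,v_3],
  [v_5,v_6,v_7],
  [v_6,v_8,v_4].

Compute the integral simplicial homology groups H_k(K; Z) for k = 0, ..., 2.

H_0 ≅ Z,  H_1 ≅ Z ⊕ Z/2Z,  H_2 = 0.

Take the total order v_0 < v_1 < v_2 < v_3 < v_4 < v_5 < v_6 < v_7 < v_8 on the vertex set. Then K (dimension 2) consists of the simplices:

  0-simplices (9): [v_0], [v_1], [v_2], [v_3], [v_4], [v_5], [v_6], [v_7], [v_8]
  1-simplices (27): (27 of them)
  2-simplices (18): (18 of them)

Hence C_0 ≅ Z^9, C_1 ≅ Z^27, C_2 ≅ Z^18.

Boundary ∂_1: C_1 → C_0 sends each edge [p,q] (with p < q) to q − p. For instance
  ∂[v_0,v_6] = [v_6] − [v_0].
The resulting 9×27 matrix has rank 8, and its Smith normal form has invariant factors (1,1,1,1,1,1,1,1).

The boundary map ∂_2: C_2 → C_1 acts by ∂[p,q,r] = [q,r] − [p,r] + [p,q]. For instance
  ∂[v_0,v_3,v_4] = [v_3,v_4] − [v_0,v_4] + [v_0,v_3],
  ∂[v_5,v_6,v_7] = [v_6,v_7] − [v_5,v_7] + [v_5,v_6].
As a 27×18 matrix over Z this has rank 18, with invariant factors (1,1,1,1,1,1,1,1,1,1,1,1,1,1,1,1,1,2).

Now H_k = ker ∂_k / im ∂_{k+1}, so:

  H_0: rank C_0 − rank ∂_1 = 9 − 8 = 1, and the invariant factors of ∂_1 are all 1, so H_0 = Z.
  H_1: rank ker ∂_1 − rank ∂_2 = (27 − 8) − 18 = 1, and ∂_2 has invariant factor 2 > 1, so H_1 = Z ⊕ Z/2Z.
  H_2: rank ker ∂_2 − rank ∂_3 = (18 − 18) − 0 = 0, and there is no ∂_3, so H_2 = 0.

As a check, the Euler characteristic is 9 − 27 + 18 = 0, which agrees with 1 − 1 + 0 = 0.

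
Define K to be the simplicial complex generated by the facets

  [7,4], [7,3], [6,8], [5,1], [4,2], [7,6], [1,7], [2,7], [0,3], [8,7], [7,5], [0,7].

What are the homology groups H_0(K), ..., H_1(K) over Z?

Take the total order 0 < 1 < 2 < 3 < 4 < 5 < 6 < 7 < 8 on the vertex set. Then K (dimension 1) consists of the simplices:

  0-simplices (9): [0], [1], [2], [3], [4], [5], [6], [7], [8]
  1-simplices (12): [0,3], [0,7], [1,5], [1,7], [2,4], [2,7], [3,7], [4,7], [5,7], [6,7], [6,8], [7,8]

giving chain groups C_0 ≅ Z^9, C_1 ≅ Z^12.

Boundary ∂_1: C_1 → C_0 maps an edge to its endpoints' difference, ∂[p,q] = q − p.
This gives a 9×12 integer matrix of rank 8; reducing to Smith normal form yields diagonal entries (1,1,1,1,1,1,1,1).

From H_k ≅ ker(∂_k) / im(∂_{k+1}) we obtain:

  H_0: rank C_0 − rank ∂_1 = 9 − 8 = 1, and the invariant factors of ∂_1 are all 1, so H_0 = Z.
  H_1: rank ker ∂_1 − rank ∂_2 = (12 − 8) − 0 = 4, and there is no ∂_2, so H_1 = Z^4.

H_0 = Z,  H_1 = Z^4.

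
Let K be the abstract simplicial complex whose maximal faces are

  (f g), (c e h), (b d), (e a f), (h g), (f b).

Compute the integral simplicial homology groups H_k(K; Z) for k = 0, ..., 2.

K has 8 vertices, 10 edges, 2 triangles.
rank ∂_0 = 0, rank ∂_1 = 7 ⇒ b_0 = 8 − 0 − 7 = 1; all invariant factors of ∂_1 are 1 so no torsion. So H_0 ≅ Z.
rank ∂_1 = 7, rank ∂_2 = 2 ⇒ b_1 = 10 − 7 − 2 = 1; all invariant factors of ∂_2 are 1 so no torsion. So H_1 ≅ Z.
rank ∂_2 = 2, rank ∂_3 = 0 ⇒ b_2 = 2 − 2 − 0 = 0. So H_2 ≅ 0.

H_0 ≅ Z,  H_1 ≅ Z,  H_2 = 0.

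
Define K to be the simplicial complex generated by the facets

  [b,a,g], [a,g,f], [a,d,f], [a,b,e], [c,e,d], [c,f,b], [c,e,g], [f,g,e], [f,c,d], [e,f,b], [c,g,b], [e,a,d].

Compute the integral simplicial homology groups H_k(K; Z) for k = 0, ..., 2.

Take the total order a < b < c < d < e < f < g on the vertex set. Then K (dimension 2) consists of the simplices:

  0-simplices (7): a, b, c, d, e, f, g
  1-simplices (18): ab, ad, ae, af, ag, bc, be, bf, bg, cd, ce, cf, cg, de, df, ef, eg, fg
  2-simplices (12): abe, abg, ade, adf, afg, bcf, bcg, bef, cde, cdf, ceg, efg

so the chain groups are C_0 ≅ Z^7, C_1 ≅ Z^18, C_2 ≅ Z^12.

Boundary ∂_1: C_1 → C_0 is given by ∂[p,q] = [q] − [p]. For instance
  ∂eg = g − e.
The resulting 7×18 matrix has rank 6, and its Smith normal form has invariant factors (1,1,1,1,1,1).

Boundary ∂_2: C_2 → C_1 acts by ∂[p,q,r] = [q,r] − [p,r] + [p,q]. For instance
  ∂cde = de − ce + cd,
  ∂bcg = cg − bg + bc.
This gives a 18×12 integer matrix of rank 12; reducing to Smith normal form yields diagonal entries (1,1,1,1,1,1,1,1,1,1,1,2).

From H_k ≅ ker(∂_k) / im(∂_{k+1}) we obtain:

  H_0: rank C_0 − rank ∂_1 = 7 − 6 = 1, and the invariant factors of ∂_1 are all 1, so H_0 ≅ Z.
  H_1: rank ker ∂_1 − rank ∂_2 = (18 − 6) − 12 = 0, and ∂_2 has invariant factor 2 > 1, so H_1 ≅ Z_2.
  H_2: rank ker ∂_2 − rank ∂_3 = (12 − 12) − 0 = 0, and there is no ∂_3, so H_2 ≅ 0.

As a check, the Euler characteristic is 7 − 18 + 12 = 1, which agrees with 1 − 0 + 0 = 1.
(K is a triangulation of the real projective plane RP^2.)

H_0 ≅ Z,  H_1 ≅ Z_2,  H_2 = 0.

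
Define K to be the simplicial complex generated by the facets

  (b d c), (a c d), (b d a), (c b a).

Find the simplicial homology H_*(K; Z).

We work with the vertex ordering a < b < c < d. The simplices of K, each written with vertices in increasing order, are:

  0-simplices (4): a, b, c, d
  1-simplices (6): ab, ac, ad, bc, bd, cd
  2-simplices (4): abc, abd, acd, bcd

Hence C_0 ≅ Z^4, C_1 ≅ Z^6, C_2 ≅ Z^4.

The boundary map ∂_1: C_1 → C_0 maps an edge to its endpoints' difference, ∂[p,q] = q − p. For instance
  ∂ad = d − a.
As a 4×6 matrix over Z this has rank 3, with invariant factors (1,1,1).

The boundary map ∂_2: C_2 → C_1 acts by ∂[p,q,r] = [q,r] − [p,r] + [p,q]. For instance
  ∂bcd = cd − bd + bc,
  ∂abc = bc − ac + ab.
This gives a 6×4 integer matrix of rank 3; reducing to Smith normal form yields diagonal entries (1,1,1).

Reading off H_k = ker ∂_k / im ∂_{k+1}:

  H_0: rank C_0 − rank ∂_1 = 4 − 3 = 1, and the invariant factors of ∂_1 are all 1, so H_0 = Z.
  H_1: rank ker ∂_1 − rank ∂_2 = (6 − 3) − 3 = 0, and the invariant factors of ∂_2 are all 1, so H_1 = 0.
  H_2: rank ker ∂_2 − rank ∂_3 = (4 − 3) − 0 = 1, and there is no ∂_3, so H_2 = Z.

H_0 ≅ Z,  H_1 = 0,  H_2 ≅ Z.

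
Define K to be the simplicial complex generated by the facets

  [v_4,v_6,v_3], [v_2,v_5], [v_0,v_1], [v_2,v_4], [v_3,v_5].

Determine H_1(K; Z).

H_1 ≅ Z.

Order the vertices as v_0 < v_1 < v_2 < v_3 < v_4 < v_5 < v_6. Listing each simplex with vertices in this order, K has dimension 2 with simplices:

  0-simplices (7): [v_0], [v_1], [v_2], [v_3], [v_4], [v_5], [v_6]
  1-simplices (7): [v_0,v_1], [v_2,v_4], [v_2,v_5], [v_3,v_4], [v_3,v_5], [v_3,v_6], [v_4,v_6]
  2-simplices (1): [v_3,v_4,v_6]

so the chain groups are C_0 ≅ Z^7, C_1 ≅ Z^7, C_2 ≅ Z^1.

∂_1: C_1 → C_0 maps an edge to its endpoints' difference, ∂[p,q] = q − p. For instance
  ∂[v_2,v_4] = [v_4] − [v_2].
The 7×7 boundary matrix has rank 5 and Smith normal form diag(1,1,1,1,1).

Boundary ∂_2: C_2 → C_1 acts by ∂[p,q,r] = [q,r] − [p,r] + [p,q]. For instance
  ∂[v_3,v_4,v_6] = [v_4,v_6] − [v_3,v_6] + [v_3,v_4].
As a 7×1 matrix over Z this has rank 1, with invariant factors (1).

From H_k ≅ ker(∂_k) / im(∂_{k+1}) we obtain:

  H_1: rank ker ∂_1 − rank ∂_2 = (7 − 5) − 1 = 1, and the invariant factors of ∂_2 are all 1, so H_1 ≅ Z.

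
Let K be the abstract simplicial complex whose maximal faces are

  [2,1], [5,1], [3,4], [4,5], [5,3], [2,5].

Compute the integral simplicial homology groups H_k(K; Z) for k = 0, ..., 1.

H_0 ≅ Z,  H_1 ≅ Z^2.

We work with the vertex ordering 1 < 2 < 3 < 4 < 5. The simplices of K, each written with vertices in increasing order, are:

  0-simplices (5): [1], [2], [3], [4], [5]
  1-simplices (6): [1,2], [1,5], [2,5], [3,4], [3,5], [4,5]

so the chain groups are C_0 ≅ Z^5, C_1 ≅ Z^6.

∂_1: C_1 → C_0 maps an edge to its endpoints' difference, ∂[p,q] = q − p. For instance
  ∂[1,5] = [5] − [1].
This gives a 5×6 integer matrix of rank 4; reducing to Smith normal form yields diagonal entries (1,1,1,1).

Now H_k = ker ∂_k / im ∂_{k+1}, so:

  H_0: rank C_0 − rank ∂_1 = 5 − 4 = 1, and the invariant factors of ∂_1 are all 1, so H_0 ≅ Z.
  H_1: rank ker ∂_1 − rank ∂_2 = (6 − 4) − 0 = 2, and there is no ∂_2, so H_1 ≅ Z^2.

(K is a triangulation of a wedge of 2 circles.)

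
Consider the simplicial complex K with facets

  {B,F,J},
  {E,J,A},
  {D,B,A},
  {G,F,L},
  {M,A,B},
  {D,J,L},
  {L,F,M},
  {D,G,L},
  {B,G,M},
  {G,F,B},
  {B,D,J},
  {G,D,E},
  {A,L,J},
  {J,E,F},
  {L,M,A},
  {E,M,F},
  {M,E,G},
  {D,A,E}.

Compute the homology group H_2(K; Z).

H_2 = 0.

Order the vertices as A < B < D < E < F < G < J < L < M. Listing each simplex with vertices in this order, K has dimension 2 with simplices:

  0-simplices (9): A, B, D, E, F, G, J, L, M
  1-simplices (27): AB, AD, AE, AJ, AL, AM, BD, BF, BG, BJ, BM, DE, DG, DJ, DL, EF, EG, EJ, EM, FG, FJ, FL, FM, GL, GM, JL, LM
  2-simplices (18): ABD, ABM, ADE, AEJ, AJL, ALM, BDJ, BFG, BFJ, BGM, DEG, DGL, DJL, EFJ, EFM, EGM, FGL, FLM

Hence C_0 ≅ Z^9, C_1 ≅ Z^27, C_2 ≅ Z^18.

∂_1: C_1 → C_0 maps an edge to its endpoints' difference, ∂[p,q] = q − p. For instance
  ∂EM = M − E.
The 9×27 boundary matrix has rank 8 and Smith normal form diag(1,1,1,1,1,1,1,1).

∂_2: C_2 → C_1 acts by ∂[p,q,r] = [q,r] − [p,r] + [p,q]. For instance
  ∂EFM = FM − EM + EF,
  ∂BGM = GM − BM + BG.
The resulting 27×18 matrix has rank 18, and its Smith normal form has invariant factors (1,1,1,1,1,1,1,1,1,1,1,1,1,1,1,1,1,2).

From H_k ≅ ker(∂_k) / im(∂_{k+1}) we obtain:

  H_2: rank ker ∂_2 − rank ∂_3 = (18 − 18) − 0 = 0, and there is no ∂_3, so H_2 ≅ 0.

(K is a triangulation of the Klein bottle.)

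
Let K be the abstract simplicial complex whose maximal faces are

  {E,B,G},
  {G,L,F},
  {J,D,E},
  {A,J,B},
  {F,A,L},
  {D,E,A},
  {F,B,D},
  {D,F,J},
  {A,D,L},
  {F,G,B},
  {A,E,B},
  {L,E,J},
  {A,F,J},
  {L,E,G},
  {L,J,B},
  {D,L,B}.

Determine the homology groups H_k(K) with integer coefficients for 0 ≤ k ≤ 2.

We work with the vertex ordering A < B < D < E < F < G < J < L. The simplices of K, each written with vertices in increasing order, are:

  0-simplices (8): A, B, D, E, F, G, J, L
  1-simplices (24): AB, AD, AE, AF, AJ, AL, BD, BE, BF, BG, BJ, BL, DE, DF, DJ, DL, EG, EJ, EL, FG, FJ, FL, GL, JL
  2-simplices (16): ABE, ABJ, ADE, ADL, AFJ, AFL, BDF, BDL, BEG, BFG, BJL, DEJ, DFJ, EGL, EJL, FGL

so the chain groups are C_0 ≅ Z^8, C_1 ≅ Z^24, C_2 ≅ Z^16.

The boundary map ∂_1: C_1 → C_0 is given by ∂[p,q] = [q] − [p].
This gives a 8×24 integer matrix of rank 7; reducing to Smith normal form yields diagonal entries (1,1,1,1,1,1,1).

Boundary ∂_2: C_2 → C_1 sends each 2-simplex [p,q,r] to [q,r] − [p,r] + [p,q]. For instance
  ∂DFJ = FJ − DJ + DF,
  ∂AFJ = FJ − AJ + AF.
As a 24×16 matrix over Z this has rank 15, with invariant factors (1,1,1,1,1,1,1,1,1,1,1,1,1,1,1).

Now H_k = ker ∂_k / im ∂_{k+1}, so:

  H_0: rank C_0 − rank ∂_1 = 8 − 7 = 1, and the invariant factors of ∂_1 are all 1, so H_0 ≅ Z.
  H_1: rank ker ∂_1 − rank ∂_2 = (24 − 7) − 15 = 2, and the invariant factors of ∂_2 are all 1, so H_1 ≅ Z^2.
  H_2: rank ker ∂_2 − rank ∂_3 = (16 − 15) − 0 = 1, and there is no ∂_3, so H_2 ≅ Z.

H_0 ≅ Z,  H_1 ≅ Z^2,  H_2 ≅ Z.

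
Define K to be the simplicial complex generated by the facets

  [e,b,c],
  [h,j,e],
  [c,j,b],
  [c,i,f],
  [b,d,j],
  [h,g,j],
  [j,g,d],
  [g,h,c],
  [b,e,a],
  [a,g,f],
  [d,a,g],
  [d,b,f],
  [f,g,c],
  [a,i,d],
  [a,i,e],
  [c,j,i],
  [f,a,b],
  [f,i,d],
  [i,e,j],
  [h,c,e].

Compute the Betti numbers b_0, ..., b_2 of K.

Fix the vertex order a < b < c < d < e < f < g < h < i < j and write every simplex with vertices in increasing order. Then dim K = 2 and the simplices of K are:

  0-simplices (10): a, b, c, d, e, f, g, h, i, j
  1-simplices (30): ab, ad, ae, af, ag, ai, bc, bd, be, bf, bj, ce, cf, cg, ch, ci, cj, df, dg, di, dj, eh, ei, ej, fg, fi, gh, gj, hj, ij
  2-simplices (20): abe, abf, adg, adi, aei, afg, bce, bcj, bdf, bdj, ceh, cfg, cfi, cgh, cij, dfi, dgj, ehj, eij, ghj

Hence C_0 ≅ Z^10, C_1 ≅ Z^30, C_2 ≅ Z^20.

∂_1: C_1 → C_0 sends each edge [p,q] (with p < q) to q − p. For instance
  ∂ce = e − c.
The 10×30 boundary matrix has rank 9 and Smith normal form diag(1,1,1,1,1,1,1,1,1).

The boundary map ∂_2: C_2 → C_1 acts by ∂[p,q,r] = [q,r] − [p,r] + [p,q]. For instance
  ∂cgh = gh − ch + cg,
  ∂dgj = gj − dj + dg.
As a 30×20 matrix over Z this has rank 20, with invariant factors (1,1,1,1,1,1,1,1,1,1,1,1,1,1,1,1,1,1,1,2).

Reading off H_k = ker ∂_k / im ∂_{k+1}:

  H_0: rank C_0 − rank ∂_1 = 10 − 9 = 1, and the invariant factors of ∂_1 are all 1, so H_0 = Z.
  H_1: rank ker ∂_1 − rank ∂_2 = (30 − 9) − 20 = 1, and ∂_2 has invariant factor 2 > 1, so H_1 = Z ⊕ Z/2Z.
  H_2: rank ker ∂_2 − rank ∂_3 = (20 − 20) − 0 = 0, and there is no ∂_3, so H_2 = 0.

Hence the Betti numbers are b_0 = 1, b_1 = 1, b_2 = 0.

b_0 = 1, b_1 = 1, b_2 = 0.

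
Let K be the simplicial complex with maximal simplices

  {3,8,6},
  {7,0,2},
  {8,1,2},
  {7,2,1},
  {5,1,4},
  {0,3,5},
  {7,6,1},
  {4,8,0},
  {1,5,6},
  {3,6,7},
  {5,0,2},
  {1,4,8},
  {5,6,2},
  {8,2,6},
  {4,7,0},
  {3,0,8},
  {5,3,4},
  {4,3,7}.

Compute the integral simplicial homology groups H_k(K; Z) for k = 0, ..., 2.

H_0 = Z,  H_1 = Z ⊕ Z_2,  H_2 = 0.

Order the vertices as 0 < 1 < 2 < 3 < 4 < 5 < 6 < 7 < 8. Listing each simplex with vertices in this order, K has dimension 2 with simplices:

  0-simplices (9): [0], [1], [2], [3], [4], [5], [6], [7], [8]
  1-simplices (27): (27 of them)
  2-simplices (18): [0,2,5], [0,2,7], [0,3,5], [0,3,8], [0,4,7], [0,4,8], [1,2,7], [1,2,8], [1,4,5], [1,4,8], [1,5,6], [1,6,7], [2,5,6], [2,6,8], [3,4,5], [3,4,7], [3,6,7], [3,6,8]

so the chain groups are C_0 ≅ Z^9, C_1 ≅ Z^27, C_2 ≅ Z^18.

∂_1: C_1 → C_0 maps an edge to its endpoints' difference, ∂[p,q] = q − p. For instance
  ∂[2,5] = [5] − [2].
The 9×27 boundary matrix has rank 8 and Smith normal form diag(1,1,1,1,1,1,1,1).

Boundary ∂_2: C_2 → C_1 sends each 2-simplex [p,q,r] to [q,r] − [p,r] + [p,q]. For instance
  ∂[0,4,7] = [4,7] − [0,7] + [0,4],
  ∂[3,6,8] = [6,8] − [3,8] + [3,6].
The 27×18 boundary matrix has rank 18 and Smith normal form diag(1,1,1,1,1,1,1,1,1,1,1,1,1,1,1,1,1,2).

Computing H_k = (kernel of ∂_k) / (image of ∂_{k+1}):

  H_0: rank C_0 − rank ∂_1 = 9 − 8 = 1, and the invariant factors of ∂_1 are all 1, so H_0 = Z.
  H_1: rank ker ∂_1 − rank ∂_2 = (27 − 8) − 18 = 1, and ∂_2 has invariant factor 2 > 1, so H_1 = Z ⊕ Z_2.
  H_2: rank ker ∂_2 − rank ∂_3 = (18 − 18) − 0 = 0, and there is no ∂_3, so H_2 = 0.

As a check, the Euler characteristic is 9 − 27 + 18 = 0, which agrees with 1 − 1 + 0 = 0.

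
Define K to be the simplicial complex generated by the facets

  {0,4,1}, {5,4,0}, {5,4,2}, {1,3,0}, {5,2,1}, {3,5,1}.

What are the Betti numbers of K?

We work with the vertex ordering 0 < 1 < 2 < 3 < 4 < 5. The simplices of K, each written with vertices in increasing order, are:

  0-simplices (6): [0], [1], [2], [3], [4], [5]
  1-simplices (12): [0,1], [0,3], [0,4], [0,5], [1,2], [1,3], [1,4], [1,5], [2,4], [2,5], [3,5], [4,5]
  2-simplices (6): [0,1,3], [0,1,4], [0,4,5], [1,2,5], [1,3,5], [2,4,5]

Hence C_0 ≅ Z^6, C_1 ≅ Z^12, C_2 ≅ Z^6.

Boundary ∂_1: C_1 → C_0 is given by ∂[p,q] = [q] − [p]. For instance
  ∂[2,4] = [4] − [2].
As a 6×12 matrix over Z this has rank 5, with invariant factors (1,1,1,1,1).

∂_2: C_2 → C_1 sends each 2-simplex [p,q,r] to [q,r] − [p,r] + [p,q]. For instance
  ∂[0,1,4] = [1,4] − [0,4] + [0,1],
  ∂[1,3,5] = [3,5] − [1,5] + [1,3].
The 12×6 boundary matrix has rank 6 and Smith normal form diag(1,1,1,1,1,1).

Reading off H_k = ker ∂_k / im ∂_{k+1}:

  H_0: rank C_0 − rank ∂_1 = 6 − 5 = 1, and the invariant factors of ∂_1 are all 1, so H_0 ≅ Z.
  H_1: rank ker ∂_1 − rank ∂_2 = (12 − 5) − 6 = 1, and the invariant factors of ∂_2 are all 1, so H_1 ≅ Z.
  H_2: rank ker ∂_2 − rank ∂_3 = (6 − 6) − 0 = 0, and there is no ∂_3, so H_2 ≅ 0.

As a check, the Euler characteristic is 6 − 12 + 6 = 0, which agrees with 1 − 1 + 0 = 0.

Hence the Betti numbers are b_0 = 1, b_1 = 1, b_2 = 0.

b_0 = 1, b_1 = 1, b_2 = 0.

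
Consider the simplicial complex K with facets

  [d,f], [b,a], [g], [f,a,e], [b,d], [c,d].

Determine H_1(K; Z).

H_1 ≅ Z.

Fix the vertex order a < b < c < d < e < f < g and write every simplex with vertices in increasing order. Then dim K = 2 and the simplices of K are:

  0-simplices (7): a, b, c, d, e, f, g
  1-simplices (7): ab, ae, af, bd, cd, df, ef
  2-simplices (1): aef

so the chain groups are C_0 ≅ Z^7, C_1 ≅ Z^7, C_2 ≅ Z^1.

The boundary map ∂_1: C_1 → C_0 is given by ∂[p,q] = [q] − [p]. For instance
  ∂ab = b − a.
As a 7×7 matrix over Z this has rank 5, with invariant factors (1,1,1,1,1).

∂_2: C_2 → C_1 sends each 2-simplex [p,q,r] to [q,r] − [p,r] + [p,q]. For instance
  ∂aef = ef − af + ae.
This gives a 7×1 integer matrix of rank 1; reducing to Smith normal form yields diagonal entries (1).

Computing H_k = (kernel of ∂_k) / (image of ∂_{k+1}):

  H_1: rank ker ∂_1 − rank ∂_2 = (7 − 5) − 1 = 1, and the invariant factors of ∂_2 are all 1, so H_1 = Z.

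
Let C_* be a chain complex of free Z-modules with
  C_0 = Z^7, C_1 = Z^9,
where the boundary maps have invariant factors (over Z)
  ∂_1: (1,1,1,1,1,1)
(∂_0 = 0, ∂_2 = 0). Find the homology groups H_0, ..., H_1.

H_0: b_0 = 7 − 0 − 6 = 1; torsion from ∂_1 factors > 1: none. So H_0 ≅ Z.
H_1: b_1 = 9 − 6 − 0 = 3; torsion from ∂_2 factors > 1: none. So H_1 ≅ Z^3.

H_0 ≅ Z,  H_1 ≅ Z^3.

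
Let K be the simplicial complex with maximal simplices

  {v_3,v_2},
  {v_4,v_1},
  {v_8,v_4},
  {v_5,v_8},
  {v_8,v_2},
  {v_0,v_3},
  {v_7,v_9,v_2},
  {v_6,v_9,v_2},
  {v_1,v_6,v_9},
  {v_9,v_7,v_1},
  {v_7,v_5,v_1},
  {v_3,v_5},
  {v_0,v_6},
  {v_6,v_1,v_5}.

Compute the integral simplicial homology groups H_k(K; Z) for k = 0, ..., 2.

H_0 ≅ Z,  H_1 ≅ Z^4,  H_2 = 0.

Order the vertices as v_0 < v_1 < v_2 < v_3 < v_4 < v_5 < v_6 < v_7 < v_8 < v_9. Listing each simplex with vertices in this order, K has dimension 2 with simplices:

  0-simplices (10): [v_0], [v_1], [v_2], [v_3], [v_4], [v_5], [v_6], [v_7], [v_8], [v_9]
  1-simplices (19): (19 of them)
  2-simplices (6): [v_1,v_5,v_6], [v_1,v_5,v_7], [v_1,v_6,v_9], [v_1,v_7,v_9], [v_2,v_6,v_9], [v_2,v_7,v_9]

so the chain groups are C_0 ≅ Z^10, C_1 ≅ Z^19, C_2 ≅ Z^6.

The boundary map ∂_1: C_1 → C_0 sends each edge [p,q] (with p < q) to q − p. For instance
  ∂[v_2,v_8] = [v_8] − [v_2].
The resulting 10×19 matrix has rank 9, and its Smith normal form has invariant factors (1,1,1,1,1,1,1,1,1).

∂_2: C_2 → C_1 maps a triangle to the signed sum of its edges. For instance
  ∂[v_2,v_6,v_9] = [v_6,v_9] − [v_2,v_9] + [v_2,v_6],
  ∂[v_1,v_6,v_9] = [v_6,v_9] − [v_1,v_9] + [v_1,v_6].
As a 19×6 matrix over Z this has rank 6, with invariant factors (1,1,1,1,1,1).

Reading off H_k = ker ∂_k / im ∂_{k+1}:

  H_0: rank C_0 − rank ∂_1 = 10 − 9 = 1, and the invariant factors of ∂_1 are all 1, so H_0 = Z.
  H_1: rank ker ∂_1 − rank ∂_2 = (19 − 9) − 6 = 4, and the invariant factors of ∂_2 are all 1, so H_1 = Z^4.
  H_2: rank ker ∂_2 − rank ∂_3 = (6 − 6) − 0 = 0, and there is no ∂_3, so H_2 = 0.

As a check, the Euler characteristic is 10 − 19 + 6 = -3, which agrees with 1 − 4 + 0 = -3.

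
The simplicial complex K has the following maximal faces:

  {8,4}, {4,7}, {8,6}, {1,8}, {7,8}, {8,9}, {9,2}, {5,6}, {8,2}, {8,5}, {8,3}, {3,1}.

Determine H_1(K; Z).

H_1 ≅ Z^4.

K has 9 vertices, 12 edges.
rank ∂_1 = 8, rank ∂_2 = 0 ⇒ b_1 = 12 − 8 − 0 = 4. So H_1 = Z^4.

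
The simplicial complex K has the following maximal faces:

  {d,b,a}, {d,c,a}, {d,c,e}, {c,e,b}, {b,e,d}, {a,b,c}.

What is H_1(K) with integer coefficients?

Take the total order a < b < c < d < e on the vertex set. Then K (dimension 2) consists of the simplices:

  0-simplices (5): a, b, c, d, e
  1-simplices (9): ab, ac, ad, bc, bd, be, cd, ce, de
  2-simplices (6): abc, abd, acd, bce, bde, cde

giving chain groups C_0 ≅ Z^5, C_1 ≅ Z^9, C_2 ≅ Z^6.

The boundary map ∂_1: C_1 → C_0 sends each edge [p,q] (with p < q) to q − p. For instance
  ∂ce = e − c.
The resulting 5×9 matrix has rank 4, and its Smith normal form has invariant factors (1,1,1,1).

∂_2: C_2 → C_1 acts by ∂[p,q,r] = [q,r] − [p,r] + [p,q]. For instance
  ∂abd = bd − ad + ab,
  ∂cde = de − ce + cd.
As a 9×6 matrix over Z this has rank 5, with invariant factors (1,1,1,1,1).

From H_k ≅ ker(∂_k) / im(∂_{k+1}) we obtain:

  H_1: rank ker ∂_1 − rank ∂_2 = (9 − 4) − 5 = 0, and the invariant factors of ∂_2 are all 1, so H_1 ≅ 0.

(K is a triangulation of the 2-sphere S^2.)

H_1 ≅ 0.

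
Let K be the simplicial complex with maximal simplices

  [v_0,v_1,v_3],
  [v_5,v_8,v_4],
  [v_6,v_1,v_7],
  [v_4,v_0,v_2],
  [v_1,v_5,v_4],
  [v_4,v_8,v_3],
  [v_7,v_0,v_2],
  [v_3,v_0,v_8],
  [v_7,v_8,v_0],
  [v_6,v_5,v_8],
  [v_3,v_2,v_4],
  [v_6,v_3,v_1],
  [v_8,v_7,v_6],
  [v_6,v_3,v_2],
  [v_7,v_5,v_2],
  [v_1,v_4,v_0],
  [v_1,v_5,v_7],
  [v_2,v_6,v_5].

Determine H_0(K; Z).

H_0 ≅ Z.

K has 9 vertices, 27 edges, 18 triangles.
rank ∂_0 = 0, rank ∂_1 = 8 ⇒ b_0 = 9 − 0 − 8 = 1; all invariant factors of ∂_1 are 1 so no torsion. So H_0 = Z.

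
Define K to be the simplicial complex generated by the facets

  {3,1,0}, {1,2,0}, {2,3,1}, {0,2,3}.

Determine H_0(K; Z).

H_0 = Z.

We work with the vertex ordering 0 < 1 < 2 < 3. The simplices of K, each written with vertices in increasing order, are:

  0-simplices (4): [0], [1], [2], [3]
  1-simplices (6): [0,1], [0,2], [0,3], [1,2], [1,3], [2,3]
  2-simplices (4): [0,1,2], [0,1,3], [0,2,3], [1,2,3]

giving chain groups C_0 ≅ Z^4, C_1 ≅ Z^6, C_2 ≅ Z^4.

The boundary map ∂_1: C_1 → C_0 sends each edge [p,q] (with p < q) to q − p. For instance
  ∂[0,3] = [3] − [0].
This gives a 4×6 integer matrix of rank 3; reducing to Smith normal form yields diagonal entries (1,1,1).

The boundary map ∂_2: C_2 → C_1 sends each 2-simplex [p,q,r] to [q,r] − [p,r] + [p,q]. For instance
  ∂[0,1,2] = [1,2] − [0,2] + [0,1],
  ∂[0,2,3] = [2,3] − [0,3] + [0,2].
This gives a 6×4 integer matrix of rank 3; reducing to Smith normal form yields diagonal entries (1,1,1).

Now H_k = ker ∂_k / im ∂_{k+1}, so:

  H_0: rank C_0 − rank ∂_1 = 4 − 3 = 1, and the invariant factors of ∂_1 are all 1, so H_0 ≅ Z.

(K is a triangulation of the 2-sphere S^2.)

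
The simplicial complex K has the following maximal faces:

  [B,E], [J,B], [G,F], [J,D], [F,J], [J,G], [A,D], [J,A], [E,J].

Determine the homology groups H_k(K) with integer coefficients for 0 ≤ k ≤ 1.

H_0 ≅ Z,  H_1 ≅ Z^3.

We work with the vertex ordering A < B < D < E < F < G < J. The simplices of K, each written with vertices in increasing order, are:

  0-simplices (7): A, B, D, E, F, G, J
  1-simplices (9): AD, AJ, BE, BJ, DJ, EJ, FG, FJ, GJ

giving chain groups C_0 ≅ Z^7, C_1 ≅ Z^9.

The boundary map ∂_1: C_1 → C_0 maps an edge to its endpoints' difference, ∂[p,q] = q − p. For instance
  ∂FJ = J − F.
This gives a 7×9 integer matrix of rank 6; reducing to Smith normal form yields diagonal entries (1,1,1,1,1,1).

Now H_k = ker ∂_k / im ∂_{k+1}, so:

  H_0: rank C_0 − rank ∂_1 = 7 − 6 = 1, and the invariant factors of ∂_1 are all 1, so H_0 ≅ Z.
  H_1: rank ker ∂_1 − rank ∂_2 = (9 − 6) − 0 = 3, and there is no ∂_2, so H_1 ≅ Z^3.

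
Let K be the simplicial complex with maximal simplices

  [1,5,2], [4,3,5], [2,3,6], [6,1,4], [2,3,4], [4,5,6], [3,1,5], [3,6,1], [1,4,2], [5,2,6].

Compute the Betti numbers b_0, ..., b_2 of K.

b_0 = 1, b_1 = 0, b_2 = 0.

K has 6 vertices, 15 edges, 10 triangles.
rank ∂_0 = 0, rank ∂_1 = 5 ⇒ b_0 = 6 − 0 − 5 = 1; all invariant factors of ∂_1 are 1 so no torsion. So H_0 = Z.
rank ∂_1 = 5, rank ∂_2 = 10 ⇒ b_1 = 15 − 5 − 10 = 0; ∂_2 has invariant factor(s) [2] giving torsion. So H_1 = Z/2.
rank ∂_2 = 10, rank ∂_3 = 0 ⇒ b_2 = 10 − 10 − 0 = 0. So H_2 = 0.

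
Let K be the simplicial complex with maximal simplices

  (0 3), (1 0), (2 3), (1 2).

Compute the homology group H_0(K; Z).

We work with the vertex ordering 0 < 1 < 2 < 3. The simplices of K, each written with vertices in increasing order, are:

  0-simplices (4): [0], [1], [2], [3]
  1-simplices (4): [0,1], [0,3], [1,2], [2,3]

Hence C_0 ≅ Z^4, C_1 ≅ Z^4.

∂_1: C_1 → C_0 maps an edge to its endpoints' difference, ∂[p,q] = q − p.
As a 4×4 matrix over Z this has rank 3, with invariant factors (1,1,1).

Computing H_k = (kernel of ∂_k) / (image of ∂_{k+1}):

  H_0: rank C_0 − rank ∂_1 = 4 − 3 = 1, and the invariant factors of ∂_1 are all 1, so H_0 = Z.

H_0 ≅ Z.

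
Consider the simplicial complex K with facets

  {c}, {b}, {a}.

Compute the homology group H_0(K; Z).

Order the vertices as a < b < c. Listing each simplex with vertices in this order, K has dimension 0 with simplices:

  0-simplices (3): a, b, c

giving chain groups C_0 ≅ Z^3.

Now H_k = ker ∂_k / im ∂_{k+1}, so:

  H_0: rank C_0 − rank ∂_1 = 3 − 0 = 3, and there is no ∂_1, so H_0 = Z^3.

(K is a triangulation of a set of 3 points.)

H_0 ≅ Z^3.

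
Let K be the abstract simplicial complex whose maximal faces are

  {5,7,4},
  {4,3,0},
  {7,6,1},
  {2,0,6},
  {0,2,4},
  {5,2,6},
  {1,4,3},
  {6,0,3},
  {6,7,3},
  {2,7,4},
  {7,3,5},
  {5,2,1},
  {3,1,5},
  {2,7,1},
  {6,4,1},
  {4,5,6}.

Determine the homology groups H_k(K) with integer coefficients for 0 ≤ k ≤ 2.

Fix the vertex order 0 < 1 < 2 < 3 < 4 < 5 < 6 < 7 and write every simplex with vertices in increasing order. Then dim K = 2 and the simplices of K are:

  0-simplices (8): [0], [1], [2], [3], [4], [5], [6], [7]
  1-simplices (24): (24 of them)
  2-simplices (16): [0,2,4], [0,2,6], [0,3,4], [0,3,6], [1,2,5], [1,2,7], [1,3,4], [1,3,5], [1,4,6], [1,6,7], [2,4,7], [2,5,6], [3,5,7], [3,6,7], [4,5,6], [4,5,7]

giving chain groups C_0 ≅ Z^8, C_1 ≅ Z^24, C_2 ≅ Z^16.

∂_1: C_1 → C_0 sends each edge [p,q] (with p < q) to q − p.
The 8×24 boundary matrix has rank 7 and Smith normal form diag(1,1,1,1,1,1,1).

∂_2: C_2 → C_1 acts by ∂[p,q,r] = [q,r] − [p,r] + [p,q]. For instance
  ∂[2,4,7] = [4,7] − [2,7] + [2,4],
  ∂[2,5,6] = [5,6] − [2,6] + [2,5].
This gives a 24×16 integer matrix of rank 15; reducing to Smith normal form yields diagonal entries (1,1,1,1,1,1,1,1,1,1,1,1,1,1,1).

Now H_k = ker ∂_k / im ∂_{k+1}, so:

  H_0: rank C_0 − rank ∂_1 = 8 − 7 = 1, and the invariant factors of ∂_1 are all 1, so H_0 = Z.
  H_1: rank ker ∂_1 − rank ∂_2 = (24 − 7) − 15 = 2, and the invariant factors of ∂_2 are all 1, so H_1 = Z^2.
  H_2: rank ker ∂_2 − rank ∂_3 = (16 − 15) − 0 = 1, and there is no ∂_3, so H_2 = Z.

H_0 ≅ Z,  H_1 ≅ Z^2,  H_2 ≅ Z.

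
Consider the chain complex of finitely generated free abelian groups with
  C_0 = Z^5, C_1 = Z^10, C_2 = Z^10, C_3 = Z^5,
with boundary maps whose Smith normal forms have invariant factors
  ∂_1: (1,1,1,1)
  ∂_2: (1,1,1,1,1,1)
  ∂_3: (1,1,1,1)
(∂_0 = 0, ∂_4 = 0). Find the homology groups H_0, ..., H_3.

H_0 = Z,  H_1 = 0,  H_2 = 0,  H_3 = Z.

H_0: b_0 = 5 − 0 − 4 = 1; torsion from ∂_1 factors > 1: none. So H_0 = Z.
H_1: b_1 = 10 − 4 − 6 = 0; torsion from ∂_2 factors > 1: none. So H_1 = 0.
H_2: b_2 = 10 − 6 − 4 = 0; torsion from ∂_3 factors > 1: none. So H_2 = 0.
H_3: b_3 = 5 − 4 − 0 = 1; torsion from ∂_4 factors > 1: none. So H_3 = Z.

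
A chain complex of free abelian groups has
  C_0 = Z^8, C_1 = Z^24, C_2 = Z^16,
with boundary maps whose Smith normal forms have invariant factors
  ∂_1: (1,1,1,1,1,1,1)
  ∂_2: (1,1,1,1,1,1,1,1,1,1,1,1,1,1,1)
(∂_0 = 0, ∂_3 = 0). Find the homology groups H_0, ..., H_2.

H_0: b_0 = 8 − 0 − 7 = 1; torsion from ∂_1 factors > 1: none. So H_0 = Z.
H_1: b_1 = 24 − 7 − 15 = 2; torsion from ∂_2 factors > 1: none. So H_1 = Z^2.
H_2: b_2 = 16 − 15 − 0 = 1; torsion from ∂_3 factors > 1: none. So H_2 = Z.

H_0 = Z,  H_1 = Z^2,  H_2 = Z.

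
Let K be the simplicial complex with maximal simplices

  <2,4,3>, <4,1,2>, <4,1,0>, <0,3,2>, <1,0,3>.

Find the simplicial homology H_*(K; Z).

H_0 = Z,  H_1 = Z,  H_2 = 0.

Take the total order 0 < 1 < 2 < 3 < 4 on the vertex set. Then K (dimension 2) consists of the simplices:

  0-simplices (5): [0], [1], [2], [3], [4]
  1-simplices (10): [0,1], [0,2], [0,3], [0,4], [1,2], [1,3], [1,4], [2,3], [2,4], [3,4]
  2-simplices (5): [0,1,3], [0,1,4], [0,2,3], [1,2,4], [2,3,4]

giving chain groups C_0 ≅ Z^5, C_1 ≅ Z^10, C_2 ≅ Z^5.

∂_1: C_1 → C_0 is given by ∂[p,q] = [q] − [p].
The 5×10 boundary matrix has rank 4 and Smith normal form diag(1,1,1,1).

Boundary ∂_2: C_2 → C_1 sends each 2-simplex [p,q,r] to [q,r] − [p,r] + [p,q]. For instance
  ∂[1,2,4] = [2,4] − [1,4] + [1,2],
  ∂[0,2,3] = [2,3] − [0,3] + [0,2].
As a 10×5 matrix over Z this has rank 5, with invariant factors (1,1,1,1,1).

From H_k ≅ ker(∂_k) / im(∂_{k+1}) we obtain:

  H_0: rank C_0 − rank ∂_1 = 5 − 4 = 1, and the invariant factors of ∂_1 are all 1, so H_0 = Z.
  H_1: rank ker ∂_1 − rank ∂_2 = (10 − 4) − 5 = 1, and the invariant factors of ∂_2 are all 1, so H_1 = Z.
  H_2: rank ker ∂_2 − rank ∂_3 = (5 − 5) − 0 = 0, and there is no ∂_3, so H_2 = 0.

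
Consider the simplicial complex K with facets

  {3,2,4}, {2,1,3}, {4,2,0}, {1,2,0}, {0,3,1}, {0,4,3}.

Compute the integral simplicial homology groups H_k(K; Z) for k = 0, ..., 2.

Fix the vertex order 0 < 1 < 2 < 3 < 4 and write every simplex with vertices in increasing order. Then dim K = 2 and the simplices of K are:

  0-simplices (5): [0], [1], [2], [3], [4]
  1-simplices (9): [0,1], [0,2], [0,3], [0,4], [1,2], [1,3], [2,3], [2,4], [3,4]
  2-simplices (6): [0,1,2], [0,1,3], [0,2,4], [0,3,4], [1,2,3], [2,3,4]

so the chain groups are C_0 ≅ Z^5, C_1 ≅ Z^9, C_2 ≅ Z^6.

∂_1: C_1 → C_0 is given by ∂[p,q] = [q] − [p].
This gives a 5×9 integer matrix of rank 4; reducing to Smith normal form yields diagonal entries (1,1,1,1).

The boundary map ∂_2: C_2 → C_1 sends each 2-simplex [p,q,r] to [q,r] − [p,r] + [p,q]. For instance
  ∂[0,2,4] = [2,4] − [0,4] + [0,2],
  ∂[0,1,2] = [1,2] − [0,2] + [0,1].
The resulting 9×6 matrix has rank 5, and its Smith normal form has invariant factors (1,1,1,1,1).

Computing H_k = (kernel of ∂_k) / (image of ∂_{k+1}):

  H_0: rank C_0 − rank ∂_1 = 5 − 4 = 1, and the invariant factors of ∂_1 are all 1, so H_0 = Z.
  H_1: rank ker ∂_1 − rank ∂_2 = (9 − 4) − 5 = 0, and the invariant factors of ∂_2 are all 1, so H_1 = 0.
  H_2: rank ker ∂_2 − rank ∂_3 = (6 − 5) − 0 = 1, and there is no ∂_3, so H_2 = Z.

(K is a triangulation of the 2-sphere S^2.)

H_0 ≅ Z,  H_1 = 0,  H_2 ≅ Z.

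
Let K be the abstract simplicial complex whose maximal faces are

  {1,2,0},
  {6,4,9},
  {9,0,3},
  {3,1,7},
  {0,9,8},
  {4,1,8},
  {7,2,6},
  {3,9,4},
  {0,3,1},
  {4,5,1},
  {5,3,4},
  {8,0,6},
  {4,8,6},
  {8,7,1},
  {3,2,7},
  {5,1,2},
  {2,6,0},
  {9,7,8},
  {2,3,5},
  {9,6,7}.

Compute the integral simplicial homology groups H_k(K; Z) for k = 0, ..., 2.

H_0 ≅ Z,  H_1 ≅ Z ⊕ Z/2Z,  H_2 = 0.

We work with the vertex ordering 0 < 1 < 2 < 3 < 4 < 5 < 6 < 7 < 8 < 9. The simplices of K, each written with vertices in increasing order, are:

  0-simplices (10): [0], [1], [2], [3], [4], [5], [6], [7], [8], [9]
  1-simplices (30): (30 of them)
  2-simplices (20): (20 of them)

so the chain groups are C_0 ≅ Z^10, C_1 ≅ Z^30, C_2 ≅ Z^20.

Boundary ∂_1: C_1 → C_0 maps an edge to its endpoints' difference, ∂[p,q] = q − p. For instance
  ∂[3,9] = [9] − [3].
As a 10×30 matrix over Z this has rank 9, with invariant factors (1,1,1,1,1,1,1,1,1).

Boundary ∂_2: C_2 → C_1 sends each 2-simplex [p,q,r] to [q,r] − [p,r] + [p,q]. For instance
  ∂[2,3,5] = [3,5] − [2,5] + [2,3],
  ∂[0,1,2] = [1,2] − [0,2] + [0,1].
The resulting 30×20 matrix has rank 20, and its Smith normal form has invariant factors (1,1,1,1,1,1,1,1,1,1,1,1,1,1,1,1,1,1,1,2).

Reading off H_k = ker ∂_k / im ∂_{k+1}:

  H_0: rank C_0 − rank ∂_1 = 10 − 9 = 1, and the invariant factors of ∂_1 are all 1, so H_0 = Z.
  H_1: rank ker ∂_1 − rank ∂_2 = (30 − 9) − 20 = 1, and ∂_2 has invariant factor 2 > 1, so H_1 = Z ⊕ Z/2Z.
  H_2: rank ker ∂_2 − rank ∂_3 = (20 − 20) − 0 = 0, and there is no ∂_3, so H_2 = 0.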